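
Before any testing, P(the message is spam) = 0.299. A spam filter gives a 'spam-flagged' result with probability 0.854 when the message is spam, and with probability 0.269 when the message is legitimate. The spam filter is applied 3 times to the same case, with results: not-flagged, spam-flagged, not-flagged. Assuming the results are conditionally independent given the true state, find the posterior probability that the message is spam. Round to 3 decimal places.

Posterior P(H) ≈ 0.051

With H the event that the message is spam, the joint likelihood of the observed sequence is P(data|H) = 0.146·0.854·0.146 = 0.018204 and P(data|¬H) = 0.731·0.269·0.731 = 0.14374.
Bayes: P(H|data) = 0.299·0.018204 / (0.299·0.018204 + 0.701·0.14374) = 0.0054430/0.10621 = 0.0512.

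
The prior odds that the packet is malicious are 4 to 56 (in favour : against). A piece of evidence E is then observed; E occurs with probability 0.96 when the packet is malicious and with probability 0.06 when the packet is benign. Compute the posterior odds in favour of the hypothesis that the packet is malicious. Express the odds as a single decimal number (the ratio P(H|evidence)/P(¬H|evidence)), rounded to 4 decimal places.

Posterior odds ≈ 1.1429

Prior odds = 4/56 = 0.071429.
Likelihood ratio for E = 0.96/0.06 = 16.000.
Posterior odds = prior odds × LR = 1.1429.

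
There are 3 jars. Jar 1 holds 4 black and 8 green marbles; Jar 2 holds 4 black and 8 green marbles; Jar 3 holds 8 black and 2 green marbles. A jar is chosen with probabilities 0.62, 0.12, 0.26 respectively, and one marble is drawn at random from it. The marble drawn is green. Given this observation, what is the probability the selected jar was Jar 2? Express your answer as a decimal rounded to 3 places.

Posterior probability ≈ 0.147

P(green|Jar 1) = 0.6667; P(green|Jar 2) = 0.6667; P(green|Jar 3) = 0.2.
Prior × likelihood for each source: 0.62·0.6667=0.4133, 0.12·0.6667=0.08000, 0.26·0.2=0.05200. Summing gives P(green) = 0.54533.
P(Jar 2 | green) = 0.08000 / 0.54533 = 0.147.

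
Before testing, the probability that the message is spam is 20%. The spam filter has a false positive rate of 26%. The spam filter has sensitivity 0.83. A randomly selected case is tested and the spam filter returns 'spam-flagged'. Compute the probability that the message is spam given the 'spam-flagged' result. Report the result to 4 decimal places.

P(H | E) ≈ 0.4439

Write H for 'the message is spam'. Prior odds H:¬H = 0.2/0.8 = 0.25000. For the 'spam-flagged' outcome, the likelihood ratio is 0.83/0.26 = 3.1923.
Posterior odds = 0.25000 × 3.1923 = 0.79808, so P(H|E) = 0.79808/(1+0.79808) = 0.4439.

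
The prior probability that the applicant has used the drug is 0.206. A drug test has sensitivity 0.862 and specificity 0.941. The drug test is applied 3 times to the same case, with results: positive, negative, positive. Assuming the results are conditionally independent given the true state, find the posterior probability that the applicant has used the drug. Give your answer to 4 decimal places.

Posterior P(H) ≈ 0.8904

Let H be the event that the applicant has used the drug; start with P(H) = 0.206. P('positive'|H) = 0.862, P('positive'|¬H) = 0.059.
Update on result 1 ('positive'): P(H) ← 0.862·0.2060 / (0.862·0.2060 + 0.059·0.7940) = 0.17757/0.22442 = 0.7913.
Update on result 2 ('negative'): P(H) ← 0.138·0.7913 / (0.138·0.7913 + 0.941·0.2087) = 0.10919/0.30562 = 0.3573.
Update on result 3 ('positive'): P(H) ← 0.862·0.3573 / (0.862·0.3573 + 0.059·0.6427) = 0.30798/0.34590 = 0.8904.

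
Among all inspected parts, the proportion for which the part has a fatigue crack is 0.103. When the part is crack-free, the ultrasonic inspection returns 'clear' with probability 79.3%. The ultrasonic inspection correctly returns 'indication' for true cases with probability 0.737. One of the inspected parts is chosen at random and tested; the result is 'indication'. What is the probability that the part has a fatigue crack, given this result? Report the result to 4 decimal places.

Let H be the event that the part has a fatigue crack. P(H) = 0.103, so P(¬H) = 0.897. With E the 'indication' result, P(E|H) = 0.737 and P(E|¬H) = 0.207.
P(E) = 0.737·0.103 + 0.207·0.897 = 0.075911 + 0.18568 = 0.26159.
By Bayes' theorem, P(H|E) = 0.075911 / 0.26159 = 0.2902.

P(H | E) ≈ 0.2902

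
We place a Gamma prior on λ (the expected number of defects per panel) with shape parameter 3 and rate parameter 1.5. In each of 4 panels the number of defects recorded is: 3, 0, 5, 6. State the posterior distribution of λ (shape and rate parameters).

Posterior: Gamma(shape=17, rate=5.5)

The Poisson likelihood adds the total count to the shape and the number of exposure periods to the rate. Here ∑xᵢ = 14 and n = 4, so shape 3→17 and rate 1.5→5.5.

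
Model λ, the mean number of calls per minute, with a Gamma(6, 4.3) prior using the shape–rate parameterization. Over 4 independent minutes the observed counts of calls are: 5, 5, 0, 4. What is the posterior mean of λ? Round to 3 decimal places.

Total count ∑xᵢ = 14 over n = 4 minutes.
Gamma is conjugate to the Poisson likelihood: posterior is Gamma(shape = 6+14 = 20, rate = 4.3+4 = 8.3).
E[λ | data] = 20/8.3 = 2.410.

Posterior mean ≈ 2.410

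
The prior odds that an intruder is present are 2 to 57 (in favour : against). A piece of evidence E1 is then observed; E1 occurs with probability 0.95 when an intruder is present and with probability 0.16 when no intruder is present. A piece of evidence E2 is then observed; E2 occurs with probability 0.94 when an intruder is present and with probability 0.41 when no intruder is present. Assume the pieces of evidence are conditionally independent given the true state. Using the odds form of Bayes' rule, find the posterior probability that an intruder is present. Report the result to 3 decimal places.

Posterior probability ≈ 0.323

Prior odds = 2/57 = 0.035088.
Likelihood ratio for E1 = 0.95/0.16 = 5.9375.
Likelihood ratio for E2 = 0.94/0.41 = 2.2927.
Posterior odds = prior odds × LR₁ × LR₂ = 0.47764.
Posterior probability = odds/(1+odds) = 0.47764/1.4776 = 0.323.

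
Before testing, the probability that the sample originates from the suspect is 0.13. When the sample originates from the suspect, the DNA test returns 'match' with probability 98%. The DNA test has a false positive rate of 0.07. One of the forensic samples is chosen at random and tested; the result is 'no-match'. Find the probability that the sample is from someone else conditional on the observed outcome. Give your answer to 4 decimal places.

Write H for 'the sample originates from the suspect'. Prior odds H:¬H = 0.13/0.87 = 0.14943. For the 'no-match' outcome, the likelihood ratio is 0.02/0.93 = 0.021505.
Posterior odds = 0.14943 × 0.021505 = 0.0032134, so P(H|E) = 0.0032134/(1+0.0032134) = 0.0032. Then P(¬H|E) = 1 − 0.0032 = 0.9968.

P(¬H | E) ≈ 0.9968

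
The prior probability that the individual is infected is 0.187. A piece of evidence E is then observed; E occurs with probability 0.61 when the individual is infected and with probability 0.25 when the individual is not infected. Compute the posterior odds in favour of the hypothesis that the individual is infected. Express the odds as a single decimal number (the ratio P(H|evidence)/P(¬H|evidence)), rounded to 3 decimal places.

Posterior odds ≈ 0.561

Prior odds = 0.187/(1−0.187) = 0.23001.
Likelihood ratio for E = 0.61/0.25 = 2.4400.
Posterior odds = prior odds × LR = 0.56123.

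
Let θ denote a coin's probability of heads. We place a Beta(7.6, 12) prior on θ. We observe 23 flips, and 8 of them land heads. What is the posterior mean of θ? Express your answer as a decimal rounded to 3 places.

Posterior mean ≈ 0.366

Observing 8 successes and 15 failures updates Beta(7.6, 12) by adding the success and failure counts to the two shape parameters: α = 7.6+8 = 15.6, β = 12+15 = 27.
E[θ | data] = 15.6/(15.6+27) = 0.366.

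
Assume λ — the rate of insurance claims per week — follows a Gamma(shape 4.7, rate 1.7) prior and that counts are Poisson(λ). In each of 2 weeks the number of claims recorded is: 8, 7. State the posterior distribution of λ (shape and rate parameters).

Posterior: Gamma(shape=19.7, rate=3.7)

Total count ∑xᵢ = 15 over n = 2 weeks.
Gamma is conjugate to the Poisson likelihood: posterior is Gamma(shape = 4.7+15 = 19.7, rate = 1.7+2 = 3.7).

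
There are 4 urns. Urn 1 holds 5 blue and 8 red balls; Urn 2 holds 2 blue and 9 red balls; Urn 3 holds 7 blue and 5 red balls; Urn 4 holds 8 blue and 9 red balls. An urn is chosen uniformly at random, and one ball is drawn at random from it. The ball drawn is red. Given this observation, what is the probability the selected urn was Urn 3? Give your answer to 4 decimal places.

Tabulate prior·likelihood by source: [1] prior 0.25, lik 0.6154, product 0.1538; [2] prior 0.25, lik 0.8182, product 0.2045; [3] prior 0.25, lik 0.4167, product 0.1042; [4] prior 0.25, lik 0.5294, product 0.1324.
Normalizing constant = 0.59491; the posterior for Urn 3 is its product over the sum, 0.1042/0.59491 = 0.1751.

Posterior probability ≈ 0.1751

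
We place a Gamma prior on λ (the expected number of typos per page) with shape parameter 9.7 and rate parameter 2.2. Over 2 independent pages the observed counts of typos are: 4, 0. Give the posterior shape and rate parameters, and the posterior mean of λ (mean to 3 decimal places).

Posterior: Gamma(shape=13.7, rate=4.2); mean ≈ 3.262

The Poisson likelihood adds the total count to the shape and the number of exposure periods to the rate. Here ∑xᵢ = 4 and n = 2, so shape 9.7→13.7 and rate 2.2→4.2.
E[λ | data] = 13.7/4.2 = 3.262.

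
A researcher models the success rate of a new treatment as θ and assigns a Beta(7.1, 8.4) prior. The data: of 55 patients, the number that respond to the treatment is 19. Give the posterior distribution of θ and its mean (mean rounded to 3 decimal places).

Posterior: Beta(26.1, 44.4); mean ≈ 0.370

The binomial likelihood is conjugate to the Beta prior: with 19 successes and 36 failures, the posterior is Beta(7.1+19, 8.4+36) = Beta(26.1, 44.4).
Posterior mean = α/(α+β) = 26.1/70.5 = 0.370.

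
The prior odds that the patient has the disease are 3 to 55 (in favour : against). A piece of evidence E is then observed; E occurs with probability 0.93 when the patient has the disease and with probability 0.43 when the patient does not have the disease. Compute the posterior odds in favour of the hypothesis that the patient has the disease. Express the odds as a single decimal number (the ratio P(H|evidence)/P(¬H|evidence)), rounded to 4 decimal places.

Posterior odds ≈ 0.1180

Prior odds = 3/55 = 0.054545.
Likelihood ratio for E = 0.93/0.43 = 2.1628.
Posterior odds = prior odds × LR = 0.11797.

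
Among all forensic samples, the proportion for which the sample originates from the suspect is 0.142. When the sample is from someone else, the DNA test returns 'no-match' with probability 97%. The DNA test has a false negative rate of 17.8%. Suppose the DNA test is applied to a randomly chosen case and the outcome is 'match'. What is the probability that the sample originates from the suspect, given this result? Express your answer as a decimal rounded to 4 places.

Write H for 'the sample originates from the suspect'. Prior odds H:¬H = 0.142/0.858 = 0.16550. For the 'match' outcome, the likelihood ratio is 0.822/0.03 = 27.400.
Posterior odds = 0.16550 × 27.400 = 4.5347, so P(H|E) = 4.5347/(1+4.5347) = 0.8193.

P(H | E) ≈ 0.8193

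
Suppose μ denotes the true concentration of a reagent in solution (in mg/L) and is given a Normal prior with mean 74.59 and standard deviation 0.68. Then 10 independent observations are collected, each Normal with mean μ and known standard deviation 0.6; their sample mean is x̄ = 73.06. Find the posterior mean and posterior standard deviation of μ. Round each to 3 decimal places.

With known σ, the Normal prior is conjugate. Weight on the data is w = (n/σ²)/(n/σ² + 1/τ₀²) = 27.7778/(27.7778+2.16263) = 0.92777.
Posterior mean = w·x̄ + (1−w)·μ₀ = 0.92777·73.06 + 0.072231·74.59 = 73.171. Posterior variance = 1/(27.7778+2.16263) = 0.0333997, so SD = 0.183.

Posterior mean ≈ 73.171; posterior SD ≈ 0.183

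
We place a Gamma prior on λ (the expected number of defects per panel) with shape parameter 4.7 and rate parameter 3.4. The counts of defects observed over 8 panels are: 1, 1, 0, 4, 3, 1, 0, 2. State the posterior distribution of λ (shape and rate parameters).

The Poisson likelihood adds the total count to the shape and the number of exposure periods to the rate. Here ∑xᵢ = 12 and n = 8, so shape 4.7→16.7 and rate 3.4→11.4.

Posterior: Gamma(shape=16.7, rate=11.4)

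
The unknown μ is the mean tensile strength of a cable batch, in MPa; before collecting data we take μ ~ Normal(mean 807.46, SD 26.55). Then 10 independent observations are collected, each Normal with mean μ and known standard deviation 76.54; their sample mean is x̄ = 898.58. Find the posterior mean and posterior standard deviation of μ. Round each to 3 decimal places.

Posterior mean ≈ 857.223; posterior SD ≈ 17.887

Prior precision 1/τ₀² = 1/26.55² = 0.00141864; data precision n/σ² = 10/76.54² = 0.00170696.
Posterior precision = 0.00141864 + 0.00170696 = 0.00312559, giving posterior SD = 1/√0.00312559 = 17.887.
Posterior mean = (0.00141864·807.46 + 0.00170696·898.58) / 0.00312559 = 857.223.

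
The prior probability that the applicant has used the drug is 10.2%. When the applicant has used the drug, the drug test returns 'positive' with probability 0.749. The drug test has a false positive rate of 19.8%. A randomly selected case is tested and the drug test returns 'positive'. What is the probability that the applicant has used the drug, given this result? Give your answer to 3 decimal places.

Write H for 'the applicant has used the drug'. Prior odds H:¬H = 0.102/0.898 = 0.11359. For the 'positive' outcome, the likelihood ratio is 0.749/0.198 = 3.7828.
Posterior odds = 0.11359 × 3.7828 = 0.42968, so P(H|E) = 0.42968/(1+0.42968) = 0.301.

P(H | E) ≈ 0.301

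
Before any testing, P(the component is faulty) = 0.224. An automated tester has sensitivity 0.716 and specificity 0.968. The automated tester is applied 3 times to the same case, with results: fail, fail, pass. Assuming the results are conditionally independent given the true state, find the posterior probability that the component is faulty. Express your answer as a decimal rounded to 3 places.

With H the event that the component is faulty, the joint likelihood of the observed sequence is P(data|H) = 0.716·0.716·0.284 = 0.14559 and P(data|¬H) = 0.032·0.032·0.968 = 0.00099123.
Bayes: P(H|data) = 0.224·0.14559 / (0.224·0.14559 + 0.776·0.00099123) = 0.032613/0.033382 = 0.9770.

Posterior P(H) ≈ 0.977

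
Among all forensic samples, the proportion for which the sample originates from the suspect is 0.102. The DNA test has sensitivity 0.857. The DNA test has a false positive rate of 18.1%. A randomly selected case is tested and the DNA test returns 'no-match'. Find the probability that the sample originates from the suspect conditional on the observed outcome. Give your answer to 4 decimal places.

P(H | E) ≈ 0.0194

Write H for 'the sample originates from the suspect'. Prior odds H:¬H = 0.102/0.898 = 0.11359. For the 'no-match' outcome, the likelihood ratio is 0.143/0.819 = 0.17460.
Posterior odds = 0.11359 × 0.17460 = 0.019832, so P(H|E) = 0.019832/(1+0.019832) = 0.0194.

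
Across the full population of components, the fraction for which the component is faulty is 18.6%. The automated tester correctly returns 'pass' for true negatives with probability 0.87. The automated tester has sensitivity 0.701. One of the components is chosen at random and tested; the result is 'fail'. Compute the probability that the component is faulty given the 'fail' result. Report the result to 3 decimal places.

Write H for 'the component is faulty'. Prior odds H:¬H = 0.186/0.814 = 0.22850. For the 'fail' outcome, the likelihood ratio is 0.701/0.13 = 5.3923.
Posterior odds = 0.22850 × 5.3923 = 1.2321, so P(H|E) = 1.2321/(1+1.2321) = 0.552.

P(H | E) ≈ 0.552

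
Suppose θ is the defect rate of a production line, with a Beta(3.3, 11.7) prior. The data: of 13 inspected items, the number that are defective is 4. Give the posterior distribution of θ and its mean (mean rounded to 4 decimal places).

The binomial likelihood is conjugate to the Beta prior: with 4 successes and 9 failures, the posterior is Beta(3.3+4, 11.7+9) = Beta(7.3, 20.7).
Posterior mean = α/(α+β) = 7.3/28 = 0.2607.

Posterior: Beta(7.3, 20.7); mean ≈ 0.2607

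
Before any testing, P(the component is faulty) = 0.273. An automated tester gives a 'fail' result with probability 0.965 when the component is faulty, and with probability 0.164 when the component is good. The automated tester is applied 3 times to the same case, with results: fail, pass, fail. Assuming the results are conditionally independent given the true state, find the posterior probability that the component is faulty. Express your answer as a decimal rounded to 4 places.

Posterior P(H) ≈ 0.3525

With H the event that the component is faulty, the joint likelihood of the observed sequence is P(data|H) = 0.965·0.035·0.965 = 0.032593 and P(data|¬H) = 0.164·0.836·0.164 = 0.022485.
Bayes: P(H|data) = 0.273·0.032593 / (0.273·0.032593 + 0.727·0.022485) = 0.0088979/0.025244 = 0.3525.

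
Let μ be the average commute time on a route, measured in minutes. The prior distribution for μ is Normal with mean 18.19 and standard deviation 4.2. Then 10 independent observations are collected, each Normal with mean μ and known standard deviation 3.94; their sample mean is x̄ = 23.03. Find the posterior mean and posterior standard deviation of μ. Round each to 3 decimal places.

With known σ, the Normal prior is conjugate. Weight on the data is w = (n/σ²)/(n/σ² + 1/τ₀²) = 0.644180/(0.644180+0.0566893) = 0.91912.
Posterior mean = w·x̄ + (1−w)·μ₀ = 0.91912·23.03 + 0.080884·18.19 = 22.639. Posterior variance = 1/(0.644180+0.0566893) = 1.42680, so SD = 1.194.

Posterior mean ≈ 22.639; posterior SD ≈ 1.194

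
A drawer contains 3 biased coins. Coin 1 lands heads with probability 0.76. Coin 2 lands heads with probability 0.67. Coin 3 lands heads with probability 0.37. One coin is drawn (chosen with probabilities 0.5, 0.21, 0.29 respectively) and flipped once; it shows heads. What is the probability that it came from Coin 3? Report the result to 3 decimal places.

Tabulate prior·likelihood by source: [1] prior 0.5, lik 0.76, product 0.3800; [2] prior 0.21, lik 0.67, product 0.1407; [3] prior 0.29, lik 0.37, product 0.1073.
Normalizing constant = 0.62800; the posterior for Coin 3 is its product over the sum, 0.1073/0.62800 = 0.171.

Posterior probability ≈ 0.171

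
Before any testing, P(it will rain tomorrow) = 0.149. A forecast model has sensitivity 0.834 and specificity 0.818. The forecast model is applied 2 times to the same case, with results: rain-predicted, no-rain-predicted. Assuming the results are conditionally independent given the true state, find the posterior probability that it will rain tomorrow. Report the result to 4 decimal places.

Let H be the event that it will rain tomorrow; start with P(H) = 0.149. P('rain-predicted'|H) = 0.834, P('rain-predicted'|¬H) = 0.182.
Update on result 1 ('rain-predicted'): P(H) ← 0.834·0.1490 / (0.834·0.1490 + 0.182·0.8510) = 0.12427/0.27915 = 0.4452.
Update on result 2 ('no-rain-predicted'): P(H) ← 0.166·0.4452 / (0.166·0.4452 + 0.818·0.5548) = 0.073897/0.52775 = 0.1400.

Posterior P(H) ≈ 0.1400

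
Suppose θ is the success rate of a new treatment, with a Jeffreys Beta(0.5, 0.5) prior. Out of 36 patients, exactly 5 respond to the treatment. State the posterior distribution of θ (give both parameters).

Observing 5 successes and 31 failures updates Beta(0.5, 0.5) by adding the success and failure counts to the two shape parameters: α = 0.5+5 = 5.5, β = 0.5+31 = 31.5.

Posterior: Beta(5.5, 31.5)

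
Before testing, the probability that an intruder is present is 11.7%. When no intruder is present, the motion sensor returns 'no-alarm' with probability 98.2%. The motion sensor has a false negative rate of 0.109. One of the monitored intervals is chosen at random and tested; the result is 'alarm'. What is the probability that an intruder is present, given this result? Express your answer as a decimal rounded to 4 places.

P(H | E) ≈ 0.8677

Write H for 'an intruder is present'. Prior odds H:¬H = 0.117/0.883 = 0.13250. For the 'alarm' outcome, the likelihood ratio is 0.891/0.018 = 49.500.
Posterior odds = 0.13250 × 49.500 = 6.5589, so P(H|E) = 6.5589/(1+6.5589) = 0.8677.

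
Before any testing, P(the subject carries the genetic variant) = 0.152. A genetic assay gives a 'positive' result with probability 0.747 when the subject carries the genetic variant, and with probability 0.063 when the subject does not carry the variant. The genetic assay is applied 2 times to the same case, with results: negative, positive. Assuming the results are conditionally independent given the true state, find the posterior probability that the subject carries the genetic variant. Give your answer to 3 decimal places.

Posterior P(H) ≈ 0.365

With H the event that the subject carries the genetic variant, the joint likelihood of the observed sequence is P(data|H) = 0.253·0.747 = 0.18899 and P(data|¬H) = 0.937·0.063 = 0.059031.
Bayes: P(H|data) = 0.152·0.18899 / (0.152·0.18899 + 0.848·0.059031) = 0.028727/0.078785 = 0.3646.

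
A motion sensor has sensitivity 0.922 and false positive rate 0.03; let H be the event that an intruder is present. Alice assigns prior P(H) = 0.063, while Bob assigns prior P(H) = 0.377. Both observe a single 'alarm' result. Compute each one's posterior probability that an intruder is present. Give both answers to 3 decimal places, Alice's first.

P('+'|H) = 0.922, P('+'|¬H) = 0.03.
Alice: numerator 0.922·0.063 = 0.058086; evidence = 0.058086+0.03·0.937 = 0.086196; posterior = 0.674.
Bob: numerator 0.922·0.377 = 0.34759; evidence = 0.34759+0.03·0.623 = 0.36628; posterior = 0.949.

Alice: 0.674; Bob: 0.949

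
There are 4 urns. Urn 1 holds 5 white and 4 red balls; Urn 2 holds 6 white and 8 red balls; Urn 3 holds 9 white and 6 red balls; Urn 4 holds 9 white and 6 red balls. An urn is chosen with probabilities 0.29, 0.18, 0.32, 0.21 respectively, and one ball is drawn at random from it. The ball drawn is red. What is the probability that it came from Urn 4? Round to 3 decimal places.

Posterior probability ≈ 0.189

Tabulate prior·likelihood by source: [1] prior 0.29, lik 0.4444, product 0.1289; [2] prior 0.18, lik 0.5714, product 0.1029; [3] prior 0.32, lik 0.4, product 0.1280; [4] prior 0.21, lik 0.4, product 0.08400.
Normalizing constant = 0.44375; the posterior for Urn 4 is its product over the sum, 0.08400/0.44375 = 0.189.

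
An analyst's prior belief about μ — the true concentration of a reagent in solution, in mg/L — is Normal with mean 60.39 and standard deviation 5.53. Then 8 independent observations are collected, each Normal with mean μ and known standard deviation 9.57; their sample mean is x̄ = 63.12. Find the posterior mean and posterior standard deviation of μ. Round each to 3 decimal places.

Posterior mean ≈ 62.376; posterior SD ≈ 2.886

With known σ, the Normal prior is conjugate. Weight on the data is w = (n/σ²)/(n/σ² + 1/τ₀²) = 0.0873506/(0.0873506+0.0327001) = 0.72761.
Posterior mean = w·x̄ + (1−w)·μ₀ = 0.72761·63.12 + 0.27239·60.39 = 62.376. Posterior variance = 1/(0.0873506+0.0327001) = 8.32981, so SD = 2.886.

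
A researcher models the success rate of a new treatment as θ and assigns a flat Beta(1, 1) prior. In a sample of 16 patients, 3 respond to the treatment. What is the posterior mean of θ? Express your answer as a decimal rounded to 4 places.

Observing 3 successes and 13 failures updates Beta(1, 1) by adding the success and failure counts to the two shape parameters: α = 1+3 = 4, β = 1+13 = 14.
Posterior mean = α/(α+β) = 4/18 = 0.2222.

Posterior mean ≈ 0.2222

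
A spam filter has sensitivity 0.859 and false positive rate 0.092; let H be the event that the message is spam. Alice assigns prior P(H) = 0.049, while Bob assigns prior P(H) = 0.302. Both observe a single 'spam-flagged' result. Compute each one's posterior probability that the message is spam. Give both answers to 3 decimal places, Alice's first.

P('+'|H) = 0.859, P('+'|¬H) = 0.092.
Alice: numerator 0.859·0.049 = 0.042091; evidence = 0.042091+0.092·0.951 = 0.12958; posterior = 0.325.
Bob: numerator 0.859·0.302 = 0.25942; evidence = 0.25942+0.092·0.698 = 0.32363; posterior = 0.802.

Alice: 0.325; Bob: 0.802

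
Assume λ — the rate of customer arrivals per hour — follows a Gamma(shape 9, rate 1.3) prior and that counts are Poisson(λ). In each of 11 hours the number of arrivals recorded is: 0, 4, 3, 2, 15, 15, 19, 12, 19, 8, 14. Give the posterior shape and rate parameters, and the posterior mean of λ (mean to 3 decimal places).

The Poisson likelihood adds the total count to the shape and the number of exposure periods to the rate. Here ∑xᵢ = 111 and n = 11, so shape 9→120 and rate 1.3→12.3.
Posterior mean = shape/rate = 120/12.3 = 9.756.

Posterior: Gamma(shape=120, rate=12.3); mean ≈ 9.756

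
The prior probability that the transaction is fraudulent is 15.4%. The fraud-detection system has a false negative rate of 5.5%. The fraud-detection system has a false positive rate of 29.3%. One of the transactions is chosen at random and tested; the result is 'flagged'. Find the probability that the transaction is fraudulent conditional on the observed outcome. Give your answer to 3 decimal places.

Write H for 'the transaction is fraudulent'. Prior odds H:¬H = 0.154/0.846 = 0.18203. For the 'flagged' outcome, the likelihood ratio is 0.945/0.293 = 3.2253.
Posterior odds = 0.18203 × 3.2253 = 0.58710, so P(H|E) = 0.58710/(1+0.58710) = 0.370.

P(H | E) ≈ 0.370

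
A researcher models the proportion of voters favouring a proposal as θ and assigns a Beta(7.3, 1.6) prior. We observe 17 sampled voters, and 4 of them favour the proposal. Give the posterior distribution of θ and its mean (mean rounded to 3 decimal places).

Posterior: Beta(11.3, 14.6); mean ≈ 0.436

The binomial likelihood is conjugate to the Beta prior: with 4 successes and 13 failures, the posterior is Beta(7.3+4, 1.6+13) = Beta(11.3, 14.6).
E[θ | data] = 11.3/(11.3+14.6) = 0.436.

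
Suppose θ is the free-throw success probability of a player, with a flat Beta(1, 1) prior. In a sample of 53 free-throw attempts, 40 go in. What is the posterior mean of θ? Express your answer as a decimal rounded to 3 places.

Observing 40 successes and 13 failures updates Beta(1, 1) by adding the success and failure counts to the two shape parameters: α = 1+40 = 41, β = 1+13 = 14.
Posterior mean = α/(α+β) = 41/55 = 0.745.

Posterior mean ≈ 0.745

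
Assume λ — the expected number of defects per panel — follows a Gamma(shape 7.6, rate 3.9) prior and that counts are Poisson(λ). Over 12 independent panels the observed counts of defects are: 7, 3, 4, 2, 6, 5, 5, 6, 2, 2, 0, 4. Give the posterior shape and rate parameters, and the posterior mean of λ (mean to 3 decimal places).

The Poisson likelihood adds the total count to the shape and the number of exposure periods to the rate. Here ∑xᵢ = 46 and n = 12, so shape 7.6→53.6 and rate 3.9→15.9.
Posterior mean = shape/rate = 53.6/15.9 = 3.371.

Posterior: Gamma(shape=53.6, rate=15.9); mean ≈ 3.371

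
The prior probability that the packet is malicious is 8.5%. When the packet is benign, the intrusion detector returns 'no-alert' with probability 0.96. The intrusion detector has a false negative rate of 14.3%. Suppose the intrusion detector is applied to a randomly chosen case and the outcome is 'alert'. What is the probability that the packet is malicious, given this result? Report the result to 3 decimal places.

Write H for 'the packet is malicious'. Prior odds H:¬H = 0.085/0.915 = 0.092896. For the 'alert' outcome, the likelihood ratio is 0.857/0.04 = 21.425.
Posterior odds = 0.092896 × 21.425 = 1.9903, so P(H|E) = 1.9903/(1+1.9903) = 0.666.

P(H | E) ≈ 0.666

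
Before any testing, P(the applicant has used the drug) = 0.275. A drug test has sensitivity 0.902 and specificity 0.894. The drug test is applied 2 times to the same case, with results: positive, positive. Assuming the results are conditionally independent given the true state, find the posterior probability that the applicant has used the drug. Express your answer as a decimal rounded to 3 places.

Posterior P(H) ≈ 0.965

With H the event that the applicant has used the drug, the joint likelihood of the observed sequence is P(data|H) = 0.902·0.902 = 0.81360 and P(data|¬H) = 0.106·0.106 = 0.011236.
Bayes: P(H|data) = 0.275·0.81360 / (0.275·0.81360 + 0.725·0.011236) = 0.22374/0.23189 = 0.9649.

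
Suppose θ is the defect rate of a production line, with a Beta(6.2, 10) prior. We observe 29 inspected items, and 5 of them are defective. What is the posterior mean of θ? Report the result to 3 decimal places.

Observing 5 successes and 24 failures updates Beta(6.2, 10) by adding the success and failure counts to the two shape parameters: α = 6.2+5 = 11.2, β = 10+24 = 34.
Posterior mean = α/(α+β) = 11.2/45.2 = 0.248.

Posterior mean ≈ 0.248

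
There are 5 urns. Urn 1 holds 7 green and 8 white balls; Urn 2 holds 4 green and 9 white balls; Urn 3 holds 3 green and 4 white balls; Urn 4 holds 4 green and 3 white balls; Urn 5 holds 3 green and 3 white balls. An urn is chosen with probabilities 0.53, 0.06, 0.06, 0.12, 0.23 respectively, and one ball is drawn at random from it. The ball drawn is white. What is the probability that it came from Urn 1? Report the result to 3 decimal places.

Posterior probability ≈ 0.538

Tabulate prior·likelihood by source: [1] prior 0.53, lik 0.5333, product 0.2827; [2] prior 0.06, lik 0.6923, product 0.04154; [3] prior 0.06, lik 0.5714, product 0.03429; [4] prior 0.12, lik 0.4286, product 0.05143; [5] prior 0.23, lik 0.5, product 0.1150.
Normalizing constant = 0.52492; the posterior for Urn 1 is its product over the sum, 0.2827/0.52492 = 0.538.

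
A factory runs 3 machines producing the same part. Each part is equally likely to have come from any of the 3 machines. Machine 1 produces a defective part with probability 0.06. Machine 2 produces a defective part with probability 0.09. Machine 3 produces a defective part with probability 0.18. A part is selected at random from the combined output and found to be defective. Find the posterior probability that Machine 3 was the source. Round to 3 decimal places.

P(defective|M1) = 0.06; P(defective|M2) = 0.09; P(defective|M3) = 0.18.
Prior × likelihood for each source: 0.333333·0.06=0.02000, 0.333333·0.09=0.03000, 0.333333·0.18=0.06000. Summing gives P(defective) = 0.11000.
P(Machine 3 | defective) = 0.06000 / 0.11000 = 0.545.

Posterior probability ≈ 0.545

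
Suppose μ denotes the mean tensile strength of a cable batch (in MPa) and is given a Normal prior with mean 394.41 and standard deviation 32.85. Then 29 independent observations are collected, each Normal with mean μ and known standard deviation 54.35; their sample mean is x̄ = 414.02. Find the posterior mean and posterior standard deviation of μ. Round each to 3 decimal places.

Posterior mean ≈ 412.329; posterior SD ≈ 9.647

Prior precision 1/τ₀² = 1/32.85² = 0.00092668; data precision n/σ² = 29/54.35² = 0.00981745.
Posterior precision = 0.00092668 + 0.00981745 = 0.0107441, giving posterior SD = 1/√0.0107441 = 9.647.
Posterior mean = (0.00092668·394.41 + 0.00981745·414.02) / 0.0107441 = 412.329.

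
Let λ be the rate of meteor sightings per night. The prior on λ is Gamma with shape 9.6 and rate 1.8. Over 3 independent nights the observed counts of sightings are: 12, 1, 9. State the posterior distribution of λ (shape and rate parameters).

Posterior: Gamma(shape=31.6, rate=4.8)

Total count ∑xᵢ = 22 over n = 3 nights.
Gamma is conjugate to the Poisson likelihood: posterior is Gamma(shape = 9.6+22 = 31.6, rate = 1.8+3 = 4.8).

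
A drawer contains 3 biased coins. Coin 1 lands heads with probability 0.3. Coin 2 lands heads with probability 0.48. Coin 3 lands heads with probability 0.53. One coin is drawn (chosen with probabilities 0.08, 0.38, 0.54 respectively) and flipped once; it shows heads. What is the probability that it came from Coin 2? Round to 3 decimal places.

Tabulate prior·likelihood by source: [1] prior 0.08, lik 0.3, product 0.02400; [2] prior 0.38, lik 0.48, product 0.1824; [3] prior 0.54, lik 0.53, product 0.2862.
Normalizing constant = 0.49260; the posterior for Coin 2 is its product over the sum, 0.1824/0.49260 = 0.370.

Posterior probability ≈ 0.370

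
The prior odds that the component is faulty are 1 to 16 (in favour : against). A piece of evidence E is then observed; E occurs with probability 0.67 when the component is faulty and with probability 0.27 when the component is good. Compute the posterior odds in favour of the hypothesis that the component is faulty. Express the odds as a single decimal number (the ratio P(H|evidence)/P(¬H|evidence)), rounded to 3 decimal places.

Prior odds = 1/16 = 0.062500. In log-odds, ln(0.062500) = -2.7726.
Add log likelihood ratio: ln(2.4815) = 0.90886.
Posterior log-odds = -1.8637, so posterior odds = exp(-1.8637) = 0.15509.

Posterior odds ≈ 0.155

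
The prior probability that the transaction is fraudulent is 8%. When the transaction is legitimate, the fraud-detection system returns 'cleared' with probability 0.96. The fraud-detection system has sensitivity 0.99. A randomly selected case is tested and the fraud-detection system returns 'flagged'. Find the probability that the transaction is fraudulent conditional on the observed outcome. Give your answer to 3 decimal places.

P(H | E) ≈ 0.683

Write H for 'the transaction is fraudulent'. Prior odds H:¬H = 0.08/0.92 = 0.086957. For the 'flagged' outcome, the likelihood ratio is 0.99/0.04 = 24.750.
Posterior odds = 0.086957 × 24.750 = 2.1522, so P(H|E) = 2.1522/(1+2.1522) = 0.683.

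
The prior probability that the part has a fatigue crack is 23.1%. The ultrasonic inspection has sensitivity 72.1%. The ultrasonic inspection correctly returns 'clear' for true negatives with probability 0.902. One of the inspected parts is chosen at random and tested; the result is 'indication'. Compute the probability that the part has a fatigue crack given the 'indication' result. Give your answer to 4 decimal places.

P(H | E) ≈ 0.6885

Write H for 'the part has a fatigue crack'. Prior odds H:¬H = 0.231/0.769 = 0.30039. For the 'indication' outcome, the likelihood ratio is 0.721/0.098 = 7.3571.
Posterior odds = 0.30039 × 7.3571 = 2.2100, so P(H|E) = 2.2100/(1+2.2100) = 0.6885.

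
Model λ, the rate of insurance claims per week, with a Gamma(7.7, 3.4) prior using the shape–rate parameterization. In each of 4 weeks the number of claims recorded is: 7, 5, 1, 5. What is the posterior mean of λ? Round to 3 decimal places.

Total count ∑xᵢ = 18 over n = 4 weeks.
Gamma is conjugate to the Poisson likelihood: posterior is Gamma(shape = 7.7+18 = 25.7, rate = 3.4+4 = 7.4).
Posterior mean = shape/rate = 25.7/7.4 = 3.473.

Posterior mean ≈ 3.473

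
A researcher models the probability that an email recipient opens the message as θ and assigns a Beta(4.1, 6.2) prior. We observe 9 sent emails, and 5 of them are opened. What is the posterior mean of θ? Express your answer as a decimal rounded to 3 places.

Posterior mean ≈ 0.472

The binomial likelihood is conjugate to the Beta prior: with 5 successes and 4 failures, the posterior is Beta(4.1+5, 6.2+4) = Beta(9.1, 10.2).
E[θ | data] = 9.1/(9.1+10.2) = 0.472.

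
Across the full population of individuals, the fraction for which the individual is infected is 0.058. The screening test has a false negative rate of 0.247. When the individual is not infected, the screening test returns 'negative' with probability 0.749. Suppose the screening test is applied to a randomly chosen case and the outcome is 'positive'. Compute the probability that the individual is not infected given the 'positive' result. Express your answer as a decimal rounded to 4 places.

Let H be the event that the individual is infected. P(H) = 0.058, so P(¬H) = 0.942. With E the 'positive' result, P(E|H) = 0.753 and P(E|¬H) = 0.251.
P(E) = 0.753·0.058 + 0.251·0.942 = 0.043674 + 0.23644 = 0.28012.
By Bayes' theorem, P(H|E) = 0.043674 / 0.28012 = 0.1559. Hence P(¬H|E) = 1 − 0.1559 = 0.8441.

P(¬H | E) ≈ 0.8441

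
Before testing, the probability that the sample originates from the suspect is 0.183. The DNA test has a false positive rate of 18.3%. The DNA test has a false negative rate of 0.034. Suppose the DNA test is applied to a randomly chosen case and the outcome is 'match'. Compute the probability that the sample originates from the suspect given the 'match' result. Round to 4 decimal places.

P(H | E) ≈ 0.5418

Write H for 'the sample originates from the suspect'. Prior odds H:¬H = 0.183/0.817 = 0.22399. For the 'match' outcome, the likelihood ratio is 0.966/0.183 = 5.2787.
Posterior odds = 0.22399 × 5.2787 = 1.1824, so P(H|E) = 1.1824/(1+1.1824) = 0.5418.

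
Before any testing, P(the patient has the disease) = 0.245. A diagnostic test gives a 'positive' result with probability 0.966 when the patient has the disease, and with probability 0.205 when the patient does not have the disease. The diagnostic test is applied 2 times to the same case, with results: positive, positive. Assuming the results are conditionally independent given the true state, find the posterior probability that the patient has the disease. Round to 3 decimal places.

Posterior P(H) ≈ 0.878

With H the event that the patient has the disease, the joint likelihood of the observed sequence is P(data|H) = 0.966·0.966 = 0.93316 and P(data|¬H) = 0.205·0.205 = 0.042025.
Bayes: P(H|data) = 0.245·0.93316 / (0.245·0.93316 + 0.755·0.042025) = 0.22862/0.26035 = 0.8781.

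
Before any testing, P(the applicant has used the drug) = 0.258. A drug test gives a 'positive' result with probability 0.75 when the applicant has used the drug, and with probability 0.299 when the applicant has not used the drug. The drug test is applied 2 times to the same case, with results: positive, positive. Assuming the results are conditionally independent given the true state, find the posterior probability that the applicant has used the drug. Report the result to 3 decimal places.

Let H be the event that the applicant has used the drug; start with P(H) = 0.258. P('positive'|H) = 0.75, P('positive'|¬H) = 0.299.
Update on result 1 ('positive'): P(H) ← 0.75·0.2580 / (0.75·0.2580 + 0.299·0.7420) = 0.19350/0.41536 = 0.4659.
Update on result 2 ('positive'): P(H) ← 0.75·0.4659 / (0.75·0.4659 + 0.299·0.5341) = 0.34940/0.50910 = 0.6863.

Posterior P(H) ≈ 0.686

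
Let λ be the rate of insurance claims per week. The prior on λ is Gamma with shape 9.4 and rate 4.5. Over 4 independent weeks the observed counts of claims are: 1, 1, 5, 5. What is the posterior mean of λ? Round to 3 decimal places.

The Poisson likelihood adds the total count to the shape and the number of exposure periods to the rate. Here ∑xᵢ = 12 and n = 4, so shape 9.4→21.4 and rate 4.5→8.5.
E[λ | data] = 21.4/8.5 = 2.518.

Posterior mean ≈ 2.518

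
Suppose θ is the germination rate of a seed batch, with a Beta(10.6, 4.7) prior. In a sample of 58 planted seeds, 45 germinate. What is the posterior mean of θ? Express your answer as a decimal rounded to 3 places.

Posterior mean ≈ 0.759

The binomial likelihood is conjugate to the Beta prior: with 45 successes and 13 failures, the posterior is Beta(10.6+45, 4.7+13) = Beta(55.6, 17.7).
E[θ | data] = 55.6/(55.6+17.7) = 0.759.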